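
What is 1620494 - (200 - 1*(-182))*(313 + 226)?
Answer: 1414596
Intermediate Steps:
1620494 - (200 - 1*(-182))*(313 + 226) = 1620494 - (200 + 182)*539 = 1620494 - 382*539 = 1620494 - 1*205898 = 1620494 - 205898 = 1414596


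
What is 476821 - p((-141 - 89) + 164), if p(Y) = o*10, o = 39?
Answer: 476431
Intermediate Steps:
p(Y) = 390 (p(Y) = 39*10 = 390)
476821 - p((-141 - 89) + 164) = 476821 - 1*390 = 476821 - 390 = 476431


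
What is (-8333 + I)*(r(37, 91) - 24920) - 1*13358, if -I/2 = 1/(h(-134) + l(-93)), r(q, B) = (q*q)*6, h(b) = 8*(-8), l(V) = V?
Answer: 21854011768/157 ≈ 1.3920e+8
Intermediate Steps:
h(b) = -64
r(q, B) = 6*q**2 (r(q, B) = q**2*6 = 6*q**2)
I = 2/157 (I = -2/(-64 - 93) = -2/(-157) = -2*(-1/157) = 2/157 ≈ 0.012739)
(-8333 + I)*(r(37, 91) - 24920) - 1*13358 = (-8333 + 2/157)*(6*37**2 - 24920) - 1*13358 = -1308279*(6*1369 - 24920)/157 - 13358 = -1308279*(8214 - 24920)/157 - 13358 = -1308279/157*(-16706) - 13358 = 21856108974/157 - 13358 = 21854011768/157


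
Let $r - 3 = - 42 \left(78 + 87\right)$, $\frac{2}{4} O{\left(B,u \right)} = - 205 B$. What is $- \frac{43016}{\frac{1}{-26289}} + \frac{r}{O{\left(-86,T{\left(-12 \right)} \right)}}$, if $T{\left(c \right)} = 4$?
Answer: $\frac{39873687215313}{35260} \approx 1.1308 \cdot 10^{9}$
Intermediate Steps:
$O{\left(B,u \right)} = - 410 B$ ($O{\left(B,u \right)} = 2 \left(- 205 B\right) = - 410 B$)
$r = -6927$ ($r = 3 - 42 \left(78 + 87\right) = 3 - 6930 = -6927$)
$- \frac{43016}{\frac{1}{-26289}} + \frac{r}{O{\left(-86,T{\left(-12 \right)} \right)}} = - \frac{43016}{\frac{1}{-26289}} - \frac{6927}{\left(-410\right) \left(-86\right)} = - \frac{43016}{- \frac{1}{26289}} - \frac{6927}{35260} = \left(-43016\right) \left(-26289\right) - \frac{6927}{35260} = 1130847624 - \frac{6927}{35260} = \frac{39873687215313}{35260}$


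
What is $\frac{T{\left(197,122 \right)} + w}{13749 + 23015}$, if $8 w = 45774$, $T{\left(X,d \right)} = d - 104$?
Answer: $\frac{22959}{147056} \approx 0.15612$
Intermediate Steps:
$T{\left(X,d \right)} = -104 + d$
$w = \frac{22887}{4}$ ($w = \frac{1}{8} \cdot 45774 = \frac{22887}{4} \approx 5721.8$)
$\frac{T{\left(197,122 \right)} + w}{13749 + 23015} = \frac{\left(-104 + 122\right) + \frac{22887}{4}}{13749 + 23015} = \frac{18 + \frac{22887}{4}}{36764} = \frac{22959}{4} \cdot \frac{1}{36764} = \frac{22959}{147056}$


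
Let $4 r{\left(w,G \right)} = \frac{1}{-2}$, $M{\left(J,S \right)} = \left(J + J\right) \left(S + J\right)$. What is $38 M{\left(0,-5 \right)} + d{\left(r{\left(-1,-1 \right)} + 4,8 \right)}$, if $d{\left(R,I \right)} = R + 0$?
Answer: $\frac{31}{8} \approx 3.875$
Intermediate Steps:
$M{\left(J,S \right)} = 2 J \left(J + S\right)$
$r{\left(w,G \right)} = - \frac{1}{8}$ ($r{\left(w,G \right)} = \frac{1}{4 \left(-2\right)} = \frac{1}{4} \left(- \frac{1}{2}\right) = - \frac{1}{8}$)
$d{\left(R,I \right)} = R$
$38 M{\left(0,-5 \right)} + d{\left(r{\left(-1,-1 \right)} + 4,8 \right)} = 38 \cdot 2 \cdot 0 \left(0 - 5\right) + \left(- \frac{1}{8} + 4\right) = 38 \cdot 2 \cdot 0 \left(-5\right) + \frac{31}{8} = 38 \cdot 0 + \frac{31}{8} = 0 + \frac{31}{8} = \frac{31}{8}$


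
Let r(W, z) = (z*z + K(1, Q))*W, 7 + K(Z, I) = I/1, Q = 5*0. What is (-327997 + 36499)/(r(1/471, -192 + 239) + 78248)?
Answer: -22882593/6142835 ≈ -3.7251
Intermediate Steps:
Q = 0
K(Z, I) = -7 + I (K(Z, I) = -7 + I/1 = -7 + I*1 = -7 + I)
r(W, z) = W*(-7 + z²) (r(W, z) = (z*z + (-7 + 0))*W = (z² - 7)*W = (-7 + z²)*W = W*(-7 + z²))
(-327997 + 36499)/(r(1/471, -192 + 239) + 78248) = (-327997 + 36499)/((-7 + (-192 + 239)²)/471 + 78248) = -291498/((-7 + 47²)/471 + 78248) = -291498/((-7 + 2209)/471 + 78248) = -291498/((1/471)*2202 + 78248) = -291498/(734/157 + 78248) = -291498/12285670/157 = -291498*157/12285670 = -22882593/6142835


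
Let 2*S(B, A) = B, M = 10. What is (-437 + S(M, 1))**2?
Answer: 186624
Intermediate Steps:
S(B, A) = B/2
(-437 + S(M, 1))**2 = (-437 + (1/2)*10)**2 = (-437 + 5)**2 = (-432)**2 = 186624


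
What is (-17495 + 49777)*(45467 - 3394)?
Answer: 1358200586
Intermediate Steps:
(-17495 + 49777)*(45467 - 3394) = 32282*42073 = 1358200586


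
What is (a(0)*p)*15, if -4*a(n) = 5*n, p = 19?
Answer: 0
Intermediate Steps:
a(n) = -5*n/4
(a(0)*p)*15 = (-5/4*0*19)*15 = (0*19)*15 = 0*15 = 0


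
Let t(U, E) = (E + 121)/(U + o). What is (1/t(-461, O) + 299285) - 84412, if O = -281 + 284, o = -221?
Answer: 429735/2 ≈ 2.1487e+5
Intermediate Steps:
O = 3
t(U, E) = (121 + E)/(-221 + U) (t(U, E) = (E + 121)/(U - 221) = (121 + E)/(-221 + U))
(1/t(-461, O) + 299285) - 84412 = (1/((121 + 3)/(-221 - 461)) + 299285) - 84412 = (1/(124/(-682)) + 299285) - 84412 = (1/(-1/682*124) + 299285) - 84412 = (1/(-2/11) + 299285) - 84412 = (-11/2 + 299285) - 84412 = 598559/2 - 84412 = 429735/2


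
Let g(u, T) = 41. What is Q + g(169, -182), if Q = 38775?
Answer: 38816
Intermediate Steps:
Q + g(169, -182) = 38775 + 41 = 38816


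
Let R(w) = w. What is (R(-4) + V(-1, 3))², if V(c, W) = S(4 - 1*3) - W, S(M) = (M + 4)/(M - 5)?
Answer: 1089/16 ≈ 68.063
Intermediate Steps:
S(M) = (4 + M)/(-5 + M)
V(c, W) = -5/4 - W (V(c, W) = (4 + (4 - 1*3))/(-5 + (4 - 1*3)) - W = (4 + (4 - 3))/(-5 + (4 - 3)) - W = (4 + 1)/(-5 + 1) - W = 5/(-4) - W = -¼*5 - W = -5/4 - W)
(R(-4) + V(-1, 3))² = (-4 + (-5/4 - 1*3))² = (-4 + (-5/4 - 3))² = (-4 - 17/4)² = (-33/4)² = 1089/16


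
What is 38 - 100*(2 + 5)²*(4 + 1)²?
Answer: -122462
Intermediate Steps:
38 - 100*(2 + 5)²*(4 + 1)² = 38 - 100*(7*5)² = 38 - 100*35² = 38 - 100*1225 = 38 - 122500 = -122462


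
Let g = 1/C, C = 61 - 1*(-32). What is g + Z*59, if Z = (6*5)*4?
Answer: 658441/93 ≈ 7080.0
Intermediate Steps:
Z = 120 (Z = 30*4 = 120)
C = 93 (C = 61 + 32 = 93)
g = 1/93 ≈ 0.010753
g + Z*59 = 1/93 + 120*59 = 1/93 + 7080 = 658441/93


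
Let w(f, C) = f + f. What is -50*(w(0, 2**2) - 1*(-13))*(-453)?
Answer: 294450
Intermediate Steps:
w(f, C) = 2*f
-50*(w(0, 2**2) - 1*(-13))*(-453) = -50*(2*0 - 1*(-13))*(-453) = -50*(0 + 13)*(-453) = -650*(-453) = -50*(-5889) = 294450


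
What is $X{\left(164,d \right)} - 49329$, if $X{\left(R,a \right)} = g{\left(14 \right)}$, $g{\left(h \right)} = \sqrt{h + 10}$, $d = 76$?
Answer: $-49329 + 2 \sqrt{6} \approx -49324.0$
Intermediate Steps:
$g{\left(h \right)} = \sqrt{10 + h}$
$X{\left(R,a \right)} = 2 \sqrt{6}$ ($X{\left(R,a \right)} = \sqrt{10 + 14} = \sqrt{24} = 2 \sqrt{6}$)
$X{\left(164,d \right)} - 49329 = 2 \sqrt{6} - 49329 = -49329 + 2 \sqrt{6}$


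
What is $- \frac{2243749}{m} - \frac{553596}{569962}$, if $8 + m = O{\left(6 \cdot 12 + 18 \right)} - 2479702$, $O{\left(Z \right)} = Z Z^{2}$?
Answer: $\frac{154832807189}{498919086510} \approx 0.31034$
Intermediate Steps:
$O{\left(Z \right)} = Z^{3}$
$m = -1750710$ ($m = -8 - \left(2479702 - \left(6 \cdot 12 + 18\right)^{3}\right) = -8 - \left(2479702 - \left(72 + 18\right)^{3}\right) = -8 - \left(2479702 - 90^{3}\right) = -8 + \left(729000 - 2479702\right) = -8 - 1750702 = -1750710$)
$- \frac{2243749}{m} - \frac{553596}{569962} = - \frac{2243749}{-1750710} - \frac{553596}{569962} = \left(-2243749\right) \left(- \frac{1}{1750710}\right) - \frac{276798}{284981} = \frac{2243749}{1750710} - \frac{276798}{284981} = \frac{154832807189}{498919086510}$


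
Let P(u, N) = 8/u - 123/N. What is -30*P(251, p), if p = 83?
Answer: 906270/20833 ≈ 43.502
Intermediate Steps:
P(u, N) = -123/N + 8/u
-30*P(251, p) = -30*(-123/83 + 8/251) = -30*(-30209/20833) = 906270/20833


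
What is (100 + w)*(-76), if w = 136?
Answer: -17936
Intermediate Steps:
(100 + w)*(-76) = (100 + 136)*(-76) = 236*(-76) = -17936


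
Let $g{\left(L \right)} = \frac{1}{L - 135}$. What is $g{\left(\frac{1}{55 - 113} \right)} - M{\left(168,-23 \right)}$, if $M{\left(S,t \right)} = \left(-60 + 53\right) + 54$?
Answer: $- \frac{368115}{7831} \approx -47.007$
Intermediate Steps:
$M{\left(S,t \right)} = 47$ ($M{\left(S,t \right)} = -7 + 54 = 47$)
$g{\left(L \right)} = \frac{1}{-135 + L}$
$g{\left(\frac{1}{55 - 113} \right)} - M{\left(168,-23 \right)} = \frac{1}{-135 + \frac{1}{55 - 113}} - 47 = \frac{1}{-135 + \frac{1}{-58}} - 47 = \frac{1}{-135 - \frac{1}{58}} - 47 = \frac{1}{- \frac{7831}{58}} - 47 = - \frac{58}{7831} - 47 = - \frac{368115}{7831}$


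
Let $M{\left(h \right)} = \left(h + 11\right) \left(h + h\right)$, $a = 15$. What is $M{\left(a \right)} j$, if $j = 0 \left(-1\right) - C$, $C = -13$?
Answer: $10140$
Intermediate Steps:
$M{\left(h \right)} = 2 h \left(11 + h\right)$ ($M{\left(h \right)} = \left(11 + h\right) 2 h = 2 h \left(11 + h\right)$)
$j = 13$ ($j = 0 \left(-1\right) - -13 = 0 + 13 = 13$)
$M{\left(a \right)} j = 2 \cdot 15 \left(11 + 15\right) 13 = 2 \cdot 15 \cdot 26 \cdot 13 = 780 \cdot 13 = 10140$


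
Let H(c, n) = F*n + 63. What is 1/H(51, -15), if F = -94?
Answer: 1/1473 ≈ 0.00067889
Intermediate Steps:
H(c, n) = 63 - 94*n (H(c, n) = -94*n + 63 = 63 - 94*n)
1/H(51, -15) = 1/(63 - 94*(-15)) = 1/(63 + 1410) = 1/1473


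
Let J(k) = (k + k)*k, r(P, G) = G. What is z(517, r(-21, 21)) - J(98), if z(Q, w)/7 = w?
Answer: -19061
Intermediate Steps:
z(Q, w) = 7*w
J(k) = 2*k**2 (J(k) = (2*k)*k = 2*k**2)
z(517, r(-21, 21)) - J(98) = 7*21 - 2*98**2 = 147 - 2*9604 = 147 - 1*19208 = 147 - 19208 = -19061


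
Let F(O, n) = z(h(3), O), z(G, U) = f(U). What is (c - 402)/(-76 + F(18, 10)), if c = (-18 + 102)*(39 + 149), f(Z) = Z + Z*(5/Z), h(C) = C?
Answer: -15390/53 ≈ -290.38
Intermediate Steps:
f(Z) = 5 + Z (f(Z) = Z + 5 = 5 + Z)
z(G, U) = 5 + U
F(O, n) = 5 + O
c = 15792 (c = 84*188 = 15792)
(c - 402)/(-76 + F(18, 10)) = (15792 - 402)/(-76 + (5 + 18)) = 15390/(-76 + 23) = 15390/(-53) = 15390*(-1/53) = -15390/53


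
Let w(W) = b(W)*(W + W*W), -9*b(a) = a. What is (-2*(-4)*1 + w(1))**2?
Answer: 4900/81 ≈ 60.494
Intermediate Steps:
b(a) = -a/9
w(W) = -W*(W + W**2)/9 (w(W) = (-W/9)*(W + W*W) = (-W/9)*(W + W**2) = -W*(W + W**2)/9)
(-2*(-4)*1 + w(1))**2 = (-2*(-4)*1 + (1/9)*1**2*(-1 - 1*1))**2 = (8*1 + (1/9)*1*(-1 - 1))**2 = (8 + (1/9)*1*(-2))**2 = (8 - 2/9)**2 = (70/9)**2 = 4900/81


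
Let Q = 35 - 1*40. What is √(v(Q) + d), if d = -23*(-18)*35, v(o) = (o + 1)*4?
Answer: √14474 ≈ 120.31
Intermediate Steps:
Q = -5 (Q = 35 - 40 = -5)
v(o) = 4 + 4*o (v(o) = (1 + o)*4 = 4 + 4*o)
d = 14490 (d = 414*35 = 14490)
√(v(Q) + d) = √((4 + 4*(-5)) + 14490) = √((4 - 20) + 14490) = √(-16 + 14490) = √14474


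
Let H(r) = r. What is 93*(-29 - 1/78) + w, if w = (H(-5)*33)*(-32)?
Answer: 67127/26 ≈ 2581.8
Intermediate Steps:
w = 5280 (w = -5*33*(-32) = -165*(-32) = 5280)
93*(-29 - 1/78) + w = 93*(-29 - 1/78) + 5280 = 93*(-2263/78) + 5280 = -70153/26 + 5280 = 67127/26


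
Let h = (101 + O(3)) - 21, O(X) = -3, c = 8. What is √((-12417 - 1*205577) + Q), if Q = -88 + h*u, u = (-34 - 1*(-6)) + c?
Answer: I*√219622 ≈ 468.64*I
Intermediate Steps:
h = 77 (h = (101 - 3) - 21 = 98 - 21 = 77)
u = -20 (u = (-34 - 1*(-6)) + 8 = (-34 + 6) + 8 = -28 + 8 = -20)
Q = -1628 (Q = -88 + 77*(-20) = -88 - 1540 = -1628)
√((-12417 - 1*205577) + Q) = √((-12417 - 1*205577) - 1628) = √((-12417 - 205577) - 1628) = √(-217994 - 1628) = √(-219622) = I*√219622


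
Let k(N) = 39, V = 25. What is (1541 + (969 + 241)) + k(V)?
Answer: 2790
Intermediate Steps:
(1541 + (969 + 241)) + k(V) = (1541 + (969 + 241)) + 39 = (1541 + 1210) + 39 = 2751 + 39 = 2790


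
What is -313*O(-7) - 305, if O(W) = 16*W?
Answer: 34751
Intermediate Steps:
-313*O(-7) - 305 = -5008*(-7) - 305 = -313*(-112) - 305 = 35056 - 305 = 34751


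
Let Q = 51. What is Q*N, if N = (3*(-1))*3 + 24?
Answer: 765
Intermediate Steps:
N = 15 (N = -3*3 + 24 = -9 + 24 = 15)
Q*N = 51*15 = 765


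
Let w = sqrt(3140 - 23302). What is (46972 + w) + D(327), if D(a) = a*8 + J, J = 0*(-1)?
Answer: 49588 + I*sqrt(20162) ≈ 49588.0 + 141.99*I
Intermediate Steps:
J = 0
D(a) = 8*a (D(a) = a*8 + 0 = 8*a + 0 = 8*a)
w = I*sqrt(20162) (w = sqrt(-20162) = I*sqrt(20162) ≈ 141.99*I)
(46972 + w) + D(327) = (46972 + I*sqrt(20162)) + 8*327 = (46972 + I*sqrt(20162)) + 2616 = 49588 + I*sqrt(20162)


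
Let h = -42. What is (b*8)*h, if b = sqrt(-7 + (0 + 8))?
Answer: -336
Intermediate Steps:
b = 1 (b = sqrt(-7 + 8) = sqrt(1) = 1)
(b*8)*h = (1*8)*(-42) = 8*(-42) = -336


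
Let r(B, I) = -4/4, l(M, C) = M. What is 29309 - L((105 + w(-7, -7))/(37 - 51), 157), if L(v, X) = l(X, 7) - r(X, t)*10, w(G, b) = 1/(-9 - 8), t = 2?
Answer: 29142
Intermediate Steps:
w(G, b) = -1/17 (w(G, b) = 1/(-17) = -1/17)
r(B, I) = -1 (r(B, I) = -4*1/4 = -1)
L(v, X) = 10 + X (L(v, X) = X - (-1)*10 = X - 1*(-10) = X + 10 = 10 + X)
29309 - L((105 + w(-7, -7))/(37 - 51), 157) = 29309 - (10 + 157) = 29309 - 1*167 = 29309 - 167 = 29142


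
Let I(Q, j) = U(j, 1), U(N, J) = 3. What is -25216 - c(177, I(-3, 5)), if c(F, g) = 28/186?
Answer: -2345102/93 ≈ -25216.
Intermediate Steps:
I(Q, j) = 3
c(F, g) = 14/93 (c(F, g) = 28*(1/186) = 14/93)
-25216 - c(177, I(-3, 5)) = -25216 - 1*14/93 = -25216 - 14/93 = -2345102/93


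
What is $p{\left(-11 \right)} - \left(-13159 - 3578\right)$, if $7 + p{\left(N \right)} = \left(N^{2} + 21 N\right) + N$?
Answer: $16609$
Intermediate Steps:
$p{\left(N \right)} = -7 + N^{2} + 22 N$ ($p{\left(N \right)} = -7 + \left(\left(N^{2} + 21 N\right) + N\right) = -7 + \left(N^{2} + 22 N\right) = -7 + N^{2} + 22 N$)
$p{\left(-11 \right)} - \left(-13159 - 3578\right) = \left(-7 + \left(-11\right)^{2} + 22 \left(-11\right)\right) - \left(-13159 - 3578\right) = \left(-7 + 121 - 242\right) - -16737 = -128 + 16737 = 16609$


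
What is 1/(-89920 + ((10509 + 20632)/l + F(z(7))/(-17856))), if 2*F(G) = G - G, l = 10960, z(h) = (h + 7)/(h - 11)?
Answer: -10960/985492059 ≈ -1.1121e-5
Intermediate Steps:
z(h) = (7 + h)/(-11 + h)
F(G) = 0 (F(G) = (G - G)/2 = (1/2)*0 = 0)
1/(-89920 + ((10509 + 20632)/l + F(z(7))/(-17856))) = 1/(-89920 + ((10509 + 20632)/10960 + 0/(-17856))) = 1/(-89920 + (31141*(1/10960) + 0*(-1/17856))) = 1/(-89920 + (31141/10960 + 0)) = 1/(-89920 + 31141/10960) = 1/(-985492059/10960) = -10960/985492059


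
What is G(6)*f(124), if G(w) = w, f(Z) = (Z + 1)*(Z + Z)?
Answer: 186000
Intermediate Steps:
f(Z) = 2*Z*(1 + Z) (f(Z) = (1 + Z)*(2*Z) = 2*Z*(1 + Z))
G(6)*f(124) = 6*(2*124*(1 + 124)) = 6*(2*124*125) = 6*31000 = 186000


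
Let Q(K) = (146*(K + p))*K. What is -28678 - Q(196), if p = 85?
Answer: -8069774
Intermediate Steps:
Q(K) = K*(12410 + 146*K) (Q(K) = (146*(K + 85))*K = (146*(85 + K))*K = (12410 + 146*K)*K = K*(12410 + 146*K))
-28678 - Q(196) = -28678 - 146*196*(85 + 196) = -28678 - 146*196*281 = -28678 - 1*8041096 = -28678 - 8041096 = -8069774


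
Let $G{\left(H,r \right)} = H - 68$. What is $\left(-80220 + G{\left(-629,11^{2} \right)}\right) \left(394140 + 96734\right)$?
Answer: $-39720051458$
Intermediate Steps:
$G{\left(H,r \right)} = -68 + H$
$\left(-80220 + G{\left(-629,11^{2} \right)}\right) \left(394140 + 96734\right) = \left(-80220 - 697\right) \left(394140 + 96734\right) = \left(-80220 - 697\right) 490874 = \left(-80917\right) 490874 = -39720051458$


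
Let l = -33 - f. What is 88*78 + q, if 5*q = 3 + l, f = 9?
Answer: 34281/5 ≈ 6856.2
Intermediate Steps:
l = -42 (l = -33 - 1*9 = -33 - 9 = -42)
q = -39/5 (q = (3 - 42)/5 = (⅕)*(-39) = -39/5 ≈ -7.8000)
88*78 + q = 88*78 - 39/5 = 6864 - 39/5 = 34281/5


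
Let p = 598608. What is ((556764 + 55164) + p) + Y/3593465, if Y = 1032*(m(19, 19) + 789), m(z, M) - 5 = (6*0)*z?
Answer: 4350019566648/3593465 ≈ 1.2105e+6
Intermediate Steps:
m(z, M) = 5 (m(z, M) = 5 + (6*0)*z = 5 + 0*z = 5 + 0 = 5)
Y = 819408 (Y = 1032*(5 + 789) = 1032*794 = 819408)
((556764 + 55164) + p) + Y/3593465 = ((556764 + 55164) + 598608) + 819408/3593465 = (611928 + 598608) + 819408*(1/3593465) = 1210536 + 819408/3593465 = 4350019566648/3593465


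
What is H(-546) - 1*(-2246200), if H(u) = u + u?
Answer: 2245108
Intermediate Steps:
H(u) = 2*u
H(-546) - 1*(-2246200) = 2*(-546) - 1*(-2246200) = -1092 + 2246200 = 2245108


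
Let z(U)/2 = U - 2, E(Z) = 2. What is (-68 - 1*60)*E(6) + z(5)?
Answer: -250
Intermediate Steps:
z(U) = -4 + 2*U (z(U) = 2*(U - 2) = 2*(-2 + U) = -4 + 2*U)
(-68 - 1*60)*E(6) + z(5) = (-68 - 1*60)*2 + (-4 + 2*5) = (-68 - 60)*2 + (-4 + 10) = -128*2 + 6 = -256 + 6 = -250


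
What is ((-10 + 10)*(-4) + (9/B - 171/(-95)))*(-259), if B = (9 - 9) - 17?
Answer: -27972/85 ≈ -329.08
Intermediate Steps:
B = -17 (B = 0 - 17 = -17)
((-10 + 10)*(-4) + (9/B - 171/(-95)))*(-259) = ((-10 + 10)*(-4) + (9/(-17) - 171/(-95)))*(-259) = (0*(-4) + (9*(-1/17) - 171*(-1/95)))*(-259) = (0 + (-9/17 + 9/5))*(-259) = (0 + 108/85)*(-259) = (108/85)*(-259) = -27972/85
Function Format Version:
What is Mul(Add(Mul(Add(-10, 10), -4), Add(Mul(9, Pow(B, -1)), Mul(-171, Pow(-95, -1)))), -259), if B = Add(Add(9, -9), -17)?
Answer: Rational(-27972, 85) ≈ -329.08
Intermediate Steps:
B = -17 (B = Add(0, -17) = -17)
Mul(Add(Mul(Add(-10, 10), -4), Add(Mul(9, Pow(B, -1)), Mul(-171, Pow(-95, -1)))), -259) = Mul(Add(Mul(Add(-10, 10), -4), Add(Mul(9, Pow(-17, -1)), Mul(-171, Pow(-95, -1)))), -259) = Mul(Add(Mul(0, -4), Add(Mul(9, Rational(-1, 17)), Mul(-171, Rational(-1, 95)))), -259) = Mul(Add(0, Add(Rational(-9, 17), Rational(9, 5))), -259) = Mul(Add(0, Rational(108, 85)), -259) = Mul(Rational(108, 85), -259) = Rational(-27972, 85)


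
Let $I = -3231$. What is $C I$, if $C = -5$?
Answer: $16155$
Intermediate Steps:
$C I = \left(-5\right) \left(-3231\right) = 16155$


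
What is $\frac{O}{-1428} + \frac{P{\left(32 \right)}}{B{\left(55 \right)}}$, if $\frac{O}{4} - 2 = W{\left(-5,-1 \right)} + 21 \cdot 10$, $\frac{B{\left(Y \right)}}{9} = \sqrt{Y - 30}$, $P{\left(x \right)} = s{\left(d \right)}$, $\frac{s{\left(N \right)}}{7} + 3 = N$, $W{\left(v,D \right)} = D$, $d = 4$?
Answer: $- \frac{2332}{5355} \approx -0.43548$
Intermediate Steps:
$s{\left(N \right)} = -21 + 7 N$
$P{\left(x \right)} = 7$ ($P{\left(x \right)} = -21 + 7 \cdot 4 = -21 + 28 = 7$)
$B{\left(Y \right)} = 9 \sqrt{-30 + Y}$ ($B{\left(Y \right)} = 9 \sqrt{Y - 30} = 9 \sqrt{-30 + Y}$)
$O = 844$ ($O = 8 + 4 \left(-1 + 21 \cdot 10\right) = 8 + 4 \left(-1 + 210\right) = 8 + 4 \cdot 209 = 8 + 836 = 844$)
$\frac{O}{-1428} + \frac{P{\left(32 \right)}}{B{\left(55 \right)}} = \frac{844}{-1428} + \frac{7}{9 \sqrt{-30 + 55}} = 844 \left(- \frac{1}{1428}\right) + \frac{7}{9 \sqrt{25}} = - \frac{211}{357} + \frac{7}{9 \cdot 5} = - \frac{211}{357} + \frac{7}{45} = - \frac{2332}{5355}$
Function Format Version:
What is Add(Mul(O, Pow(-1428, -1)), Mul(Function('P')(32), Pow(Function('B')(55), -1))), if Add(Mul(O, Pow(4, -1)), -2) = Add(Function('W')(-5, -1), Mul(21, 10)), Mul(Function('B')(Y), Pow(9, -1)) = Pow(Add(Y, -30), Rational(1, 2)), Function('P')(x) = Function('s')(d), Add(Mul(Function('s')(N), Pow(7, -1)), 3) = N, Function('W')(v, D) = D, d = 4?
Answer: Rational(-2332, 5355) ≈ -0.43548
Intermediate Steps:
Function('s')(N) = Add(-21, Mul(7, N))
Function('P')(x) = 7 (Function('P')(x) = Add(-21, Mul(7, 4)) = Add(-21, 28) = 7)
Function('B')(Y) = Mul(9, Pow(Add(-30, Y), Rational(1, 2))) (Function('B')(Y) = Mul(9, Pow(Add(Y, -30), Rational(1, 2))) = Mul(9, Pow(Add(-30, Y), Rational(1, 2))))
O = 844 (O = Add(8, Mul(4, Add(-1, Mul(21, 10)))) = Add(8, Mul(4, Add(-1, 210))) = Add(8, Mul(4, 209)) = Add(8, 836) = 844)
Add(Mul(O, Pow(-1428, -1)), Mul(Function('P')(32), Pow(Function('B')(55), -1))) = Add(Mul(844, Pow(-1428, -1)), Mul(7, Pow(Mul(9, Pow(Add(-30, 55), Rational(1, 2))), -1))) = Add(Mul(844, Rational(-1, 1428)), Mul(7, Pow(Mul(9, Pow(25, Rational(1, 2))), -1))) = Add(Rational(-211, 357), Mul(7, Pow(Mul(9, 5), -1))) = Add(Rational(-211, 357), Mul(7, Pow(45, -1))) = Add(Rational(-211, 357), Mul(7, Rational(1, 45))) = Add(Rational(-211, 357), Rational(7, 45)) = Rational(-2332, 5355)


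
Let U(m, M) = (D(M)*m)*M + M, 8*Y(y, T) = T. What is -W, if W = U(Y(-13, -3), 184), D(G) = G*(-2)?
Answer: -25576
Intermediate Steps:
Y(y, T) = T/8
D(G) = -2*G
U(m, M) = M - 2*m*M² (U(m, M) = ((-2*M)*m)*M + M = (-2*M*m)*M + M = -2*m*M² + M = M - 2*m*M²)
W = 25576 (W = 184*(1 - 2*184*(⅛)*(-3)) = 184*(1 - 2*184*(-3/8)) = 184*(1 + 138) = 184*139 = 25576)
-W = -1*25576 = -25576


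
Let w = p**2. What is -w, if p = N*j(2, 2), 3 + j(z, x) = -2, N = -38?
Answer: -36100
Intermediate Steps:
j(z, x) = -5 (j(z, x) = -3 - 2 = -5)
p = 190 (p = -38*(-5) = 190)
w = 36100 (w = 190**2 = 36100)
-w = -1*36100 = -36100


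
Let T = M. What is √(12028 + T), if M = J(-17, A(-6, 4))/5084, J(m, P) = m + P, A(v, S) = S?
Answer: √77722080869/2542 ≈ 109.67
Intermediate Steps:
J(m, P) = P + m
M = -13/5084 (M = (4 - 17)/5084 = -13*1/5084 = -13/5084 ≈ -0.0025570)
T = -13/5084 ≈ -0.0025570
√(12028 + T) = √(12028 - 13/5084) = √(61150339/5084) = √77722080869/2542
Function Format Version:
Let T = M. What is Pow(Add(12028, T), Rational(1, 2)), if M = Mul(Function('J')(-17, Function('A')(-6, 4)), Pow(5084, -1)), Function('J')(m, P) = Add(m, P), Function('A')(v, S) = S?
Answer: Mul(Rational(1, 2542), Pow(77722080869, Rational(1, 2))) ≈ 109.67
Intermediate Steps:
Function('J')(m, P) = Add(P, m)
M = Rational(-13, 5084) (M = Mul(Add(4, -17), Pow(5084, -1)) = Mul(-13, Rational(1, 5084)) = Rational(-13, 5084) ≈ -0.0025570)
T = Rational(-13, 5084) ≈ -0.0025570
Pow(Add(12028, T), Rational(1, 2)) = Pow(Add(12028, Rational(-13, 5084)), Rational(1, 2)) = Pow(Rational(61150339, 5084), Rational(1, 2)) = Mul(Rational(1, 2542), Pow(77722080869, Rational(1, 2)))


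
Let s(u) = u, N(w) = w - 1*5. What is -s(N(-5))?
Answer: 10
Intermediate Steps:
N(w) = -5 + w (N(w) = w - 5 = -5 + w)
-s(N(-5)) = -(-5 - 5) = -1*(-10) = 10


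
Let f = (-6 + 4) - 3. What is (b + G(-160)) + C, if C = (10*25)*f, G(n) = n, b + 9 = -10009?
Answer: -11428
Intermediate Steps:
b = -10018 (b = -9 - 10009 = -10018)
f = -5 (f = -2 - 3 = -5)
C = -1250 (C = (10*25)*(-5) = 250*(-5) = -1250)
(b + G(-160)) + C = (-10018 - 160) - 1250 = -10178 - 1250 = -11428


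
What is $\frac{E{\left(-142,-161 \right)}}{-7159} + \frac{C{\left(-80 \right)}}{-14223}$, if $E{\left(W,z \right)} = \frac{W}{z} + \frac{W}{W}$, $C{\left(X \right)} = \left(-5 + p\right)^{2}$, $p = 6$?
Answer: $- \frac{5462168}{16393415577} \approx -0.00033319$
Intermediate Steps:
$C{\left(X \right)} = 1$ ($C{\left(X \right)} = \left(-5 + 6\right)^{2} = 1^{2} = 1$)
$E{\left(W,z \right)} = 1 + \frac{W}{z}$ ($E{\left(W,z \right)} = \frac{W}{z} + 1 = 1 + \frac{W}{z}$)
$\frac{E{\left(-142,-161 \right)}}{-7159} + \frac{C{\left(-80 \right)}}{-14223} = \frac{\frac{1}{-161} \left(-142 - 161\right)}{-7159} + 1 \frac{1}{-14223} = \left(- \frac{1}{161}\right) \left(-303\right) \left(- \frac{1}{7159}\right) + 1 \left(- \frac{1}{14223}\right) = \frac{303}{161} \left(- \frac{1}{7159}\right) - \frac{1}{14223} = - \frac{303}{1152599} - \frac{1}{14223} = - \frac{5462168}{16393415577}$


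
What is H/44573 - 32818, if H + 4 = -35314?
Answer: -1462832032/44573 ≈ -32819.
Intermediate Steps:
H = -35318 (H = -4 - 35314 = -35318)
H/44573 - 32818 = -35318/44573 - 32818 = -1462832032/44573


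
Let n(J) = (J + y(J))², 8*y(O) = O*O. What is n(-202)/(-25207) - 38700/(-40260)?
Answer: -64338357179/67655588 ≈ -950.97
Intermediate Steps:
y(O) = O²/8 (y(O) = (O*O)/8 = O²/8)
n(J) = (J + J²/8)²
n(-202)/(-25207) - 38700/(-40260) = ((1/64)*(-202)²*(8 - 202)²)/(-25207) - 38700/(-40260) = ((1/64)*40804*(-194)²)*(-1/25207) - 38700*(-1/40260) = ((1/64)*40804*37636)*(-1/25207) + 645/671 = (95981209/4)*(-1/25207) + 645/671 = -95981209/100828 + 645/671 = -64338357179/67655588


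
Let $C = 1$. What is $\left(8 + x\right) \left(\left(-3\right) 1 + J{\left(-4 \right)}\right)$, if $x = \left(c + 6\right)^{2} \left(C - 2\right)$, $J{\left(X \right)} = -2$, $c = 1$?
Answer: $205$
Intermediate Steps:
$x = -49$ ($x = \left(1 + 6\right)^{2} \left(1 - 2\right) = 7^{2} \left(-1\right) = 49 \left(-1\right) = -49$)
$\left(8 + x\right) \left(\left(-3\right) 1 + J{\left(-4 \right)}\right) = \left(8 - 49\right) \left(\left(-3\right) 1 - 2\right) = - 41 \left(-3 - 2\right) = \left(-41\right) \left(-5\right) = 205$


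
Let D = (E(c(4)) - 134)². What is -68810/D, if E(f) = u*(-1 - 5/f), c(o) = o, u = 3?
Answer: -1100960/316969 ≈ -3.4734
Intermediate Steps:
E(f) = -3 - 15/f (E(f) = 3*(-1 - 5/f) = -3 - 15/f)
D = 316969/16 (D = ((-3 - 15/4) - 134)² = (-27/4 - 134)² = (-563/4)² = 316969/16 ≈ 19811.)
-68810/D = -68810/316969/16 = -68810*16/316969 = -1100960/316969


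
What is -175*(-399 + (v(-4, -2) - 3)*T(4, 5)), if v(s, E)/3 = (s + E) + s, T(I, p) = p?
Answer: 98700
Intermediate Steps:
v(s, E) = 3*E + 6*s (v(s, E) = 3*((s + E) + s) = 3*((E + s) + s) = 3*(E + 2*s) = 3*E + 6*s)
-175*(-399 + (v(-4, -2) - 3)*T(4, 5)) = -175*(-399 + ((3*(-2) + 6*(-4)) - 3)*5) = -175*(-399 + ((-6 - 24) - 3)*5) = -175*(-399 + (-30 - 3)*5) = -175*(-399 - 33*5) = -175*(-399 - 165) = -175*(-564) = 98700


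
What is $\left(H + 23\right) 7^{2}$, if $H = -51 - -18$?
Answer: $-490$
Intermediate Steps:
$H = -33$ ($H = -51 + 18 = -33$)
$\left(H + 23\right) 7^{2} = \left(-33 + 23\right) 7^{2} = \left(-10\right) 49 = -490$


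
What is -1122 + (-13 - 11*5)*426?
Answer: -30090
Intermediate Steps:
-1122 + (-13 - 11*5)*426 = -1122 + (-13 - 55)*426 = -1122 - 68*426 = -1122 - 28968 = -30090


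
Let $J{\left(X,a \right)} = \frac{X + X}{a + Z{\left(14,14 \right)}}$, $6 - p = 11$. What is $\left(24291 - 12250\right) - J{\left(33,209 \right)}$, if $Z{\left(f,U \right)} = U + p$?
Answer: $\frac{1312436}{109} \approx 12041.0$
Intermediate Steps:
$p = -5$ ($p = 6 - 11 = -5$)
$Z{\left(f,U \right)} = -5 + U$ ($Z{\left(f,U \right)} = U - 5 = -5 + U$)
$J{\left(X,a \right)} = \frac{2 X}{9 + a}$ ($J{\left(X,a \right)} = \frac{X + X}{a + \left(-5 + 14\right)} = \frac{2 X}{a + 9} = \frac{2 X}{9 + a}$)
$\left(24291 - 12250\right) - J{\left(33,209 \right)} = \left(24291 - 12250\right) - 2 \cdot 33 \frac{1}{9 + 209} = 12041 - 2 \cdot 33 \cdot \frac{1}{218} = 12041 - \frac{33}{109} = \frac{1312436}{109}$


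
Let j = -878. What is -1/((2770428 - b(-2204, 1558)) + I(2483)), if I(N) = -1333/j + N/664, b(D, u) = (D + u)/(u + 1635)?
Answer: -930746728/2578571878035449 ≈ -3.6095e-7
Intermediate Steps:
b(D, u) = (D + u)/(1635 + u)
I(N) = 1333/878 + N/664 (I(N) = -1333/(-878) + N/664 = -1333*(-1/878) + N*(1/664) = 1333/878 + N/664)
-1/((2770428 - b(-2204, 1558)) + I(2483)) = -1/((2770428 - (-2204 + 1558)/(1635 + 1558)) + (1333/878 + (1/664)*2483)) = -1/((2770428 - (-646)/3193) + (1333/878 + 2483/664)) = -1/((2770428 - (-646)/3193) + 1532593/291496) = -1/((2770428 - 1*(-646/3193)) + 1532593/291496) = -1/((2770428 + 646/3193) + 1532593/291496) = -1/(8845977250/3193 + 1532593/291496) = -1/2578571878035449/930746728 = -1*930746728/2578571878035449 = -930746728/2578571878035449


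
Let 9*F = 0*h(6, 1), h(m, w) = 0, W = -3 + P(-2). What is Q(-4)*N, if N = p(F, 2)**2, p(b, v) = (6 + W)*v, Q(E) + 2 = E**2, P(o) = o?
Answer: 56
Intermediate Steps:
Q(E) = -2 + E**2
W = -5 (W = -3 - 2 = -5)
F = 0 (F = (0*0)/9 = (1/9)*0 = 0)
p(b, v) = v (p(b, v) = (6 - 5)*v = 1*v = v)
N = 4 (N = 2**2 = 4)
Q(-4)*N = (-2 + (-4)**2)*4 = (-2 + 16)*4 = 14*4 = 56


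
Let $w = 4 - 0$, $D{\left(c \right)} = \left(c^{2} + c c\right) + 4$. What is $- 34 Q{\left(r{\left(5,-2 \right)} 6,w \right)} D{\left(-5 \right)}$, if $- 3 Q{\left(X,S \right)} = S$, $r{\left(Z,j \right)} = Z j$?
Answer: $2448$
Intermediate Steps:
$D{\left(c \right)} = 4 + 2 c^{2}$ ($D{\left(c \right)} = \left(c^{2} + c^{2}\right) + 4 = 2 c^{2} + 4 = 4 + 2 c^{2}$)
$w = 4$ ($w = 4 + 0 = 4$)
$Q{\left(X,S \right)} = - \frac{S}{3}$
$- 34 Q{\left(r{\left(5,-2 \right)} 6,w \right)} D{\left(-5 \right)} = - 34 \left(\left(- \frac{1}{3}\right) 4\right) \left(4 + 2 \left(-5\right)^{2}\right) = \left(-34\right) \left(- \frac{4}{3}\right) \left(4 + 2 \cdot 25\right) = \frac{136 \left(4 + 50\right)}{3} = \frac{136}{3} \cdot 54 = 2448$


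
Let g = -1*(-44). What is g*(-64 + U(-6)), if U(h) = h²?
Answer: -1232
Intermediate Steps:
g = 44
g*(-64 + U(-6)) = 44*(-64 + (-6)²) = 44*(-64 + 36) = 44*(-28) = -1232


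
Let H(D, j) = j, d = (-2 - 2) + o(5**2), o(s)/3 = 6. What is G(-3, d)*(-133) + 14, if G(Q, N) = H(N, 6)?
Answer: -784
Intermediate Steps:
o(s) = 18 (o(s) = 3*6 = 18)
d = 14 (d = (-2 - 2) + 18 = -4 + 18 = 14)
G(Q, N) = 6
G(-3, d)*(-133) + 14 = 6*(-133) + 14 = -798 + 14 = -784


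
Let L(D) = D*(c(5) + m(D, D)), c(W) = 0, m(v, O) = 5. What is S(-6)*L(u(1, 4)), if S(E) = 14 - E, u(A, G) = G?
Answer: 400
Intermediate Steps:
L(D) = 5*D (L(D) = D*(0 + 5) = D*5 = 5*D)
S(-6)*L(u(1, 4)) = (14 - 1*(-6))*(5*4) = (14 + 6)*20 = 20*20 = 400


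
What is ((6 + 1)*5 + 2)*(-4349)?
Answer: -160913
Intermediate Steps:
((6 + 1)*5 + 2)*(-4349) = (7*5 + 2)*(-4349) = (35 + 2)*(-4349) = 37*(-4349) = -160913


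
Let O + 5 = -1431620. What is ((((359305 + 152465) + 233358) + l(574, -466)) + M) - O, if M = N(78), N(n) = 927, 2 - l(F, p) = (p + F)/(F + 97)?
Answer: 1461224514/671 ≈ 2.1777e+6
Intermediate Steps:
O = -1431625 (O = -5 - 1431620 = -1431625)
l(F, p) = 2 - (F + p)/(97 + F) (l(F, p) = 2 - (p + F)/(F + 97) = 2 - (F + p)/(97 + F))
M = 927
((((359305 + 152465) + 233358) + l(574, -466)) + M) - O = ((((359305 + 152465) + 233358) + (194 + 574 - 1*(-466))/(97 + 574)) + 927) - 1*(-1431625) = (((511770 + 233358) + (194 + 574 + 466)/671) + 927) + 1431625 = ((745128 + (1/671)*1234) + 927) + 1431625 = ((745128 + 1234/671) + 927) + 1431625 = (499982122/671 + 927) + 1431625 = 500604139/671 + 1431625 = 1461224514/671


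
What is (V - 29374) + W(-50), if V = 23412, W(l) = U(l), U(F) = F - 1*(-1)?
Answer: -6011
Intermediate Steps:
U(F) = 1 + F (U(F) = F + 1 = 1 + F)
W(l) = 1 + l
(V - 29374) + W(-50) = (23412 - 29374) + (1 - 50) = -5962 - 49 = -6011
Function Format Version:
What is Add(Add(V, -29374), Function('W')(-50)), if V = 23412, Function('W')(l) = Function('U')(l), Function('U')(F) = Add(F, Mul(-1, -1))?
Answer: -6011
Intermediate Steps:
Function('U')(F) = Add(1, F) (Function('U')(F) = Add(F, 1) = Add(1, F))
Function('W')(l) = Add(1, l)
Add(Add(V, -29374), Function('W')(-50)) = Add(Add(23412, -29374), Add(1, -50)) = Add(-5962, -49) = -6011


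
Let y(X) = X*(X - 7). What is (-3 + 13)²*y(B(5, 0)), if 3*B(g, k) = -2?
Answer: 4600/9 ≈ 511.11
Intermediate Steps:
B(g, k) = -⅔ (B(g, k) = (⅓)*(-2) = -⅔)
y(X) = X*(-7 + X)
(-3 + 13)²*y(B(5, 0)) = (-3 + 13)²*(-2*(-7 - ⅔)/3) = 10²*(-⅔*(-23/3)) = 100*(46/9) = 4600/9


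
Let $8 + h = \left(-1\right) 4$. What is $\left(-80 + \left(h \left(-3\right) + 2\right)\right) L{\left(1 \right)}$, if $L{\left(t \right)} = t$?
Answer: $-42$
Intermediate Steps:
$h = -12$ ($h = -8 - 4 = -12$)
$\left(-80 + \left(h \left(-3\right) + 2\right)\right) L{\left(1 \right)} = \left(-80 + \left(\left(-12\right) \left(-3\right) + 2\right)\right) 1 = \left(-80 + \left(36 + 2\right)\right) 1 = \left(-80 + 38\right) 1 = \left(-42\right) 1 = -42$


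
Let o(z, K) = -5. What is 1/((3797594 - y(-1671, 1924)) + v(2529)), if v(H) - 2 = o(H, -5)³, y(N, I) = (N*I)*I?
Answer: 1/6189465167 ≈ 1.6156e-10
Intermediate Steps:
y(N, I) = N*I² (y(N, I) = (I*N)*I = N*I²)
v(H) = -123 (v(H) = 2 + (-5)³ = 2 - 125 = -123)
1/((3797594 - y(-1671, 1924)) + v(2529)) = 1/((3797594 - (-1671)*1924²) - 123) = 1/((3797594 - (-1671)*3701776) - 123) = 1/((3797594 - 1*(-6185667696)) - 123) = 1/((3797594 + 6185667696) - 123) = 1/(6189465290 - 123) = 1/6189465167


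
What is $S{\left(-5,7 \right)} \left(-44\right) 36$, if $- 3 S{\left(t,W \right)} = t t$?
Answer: $13200$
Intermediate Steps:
$S{\left(t,W \right)} = - \frac{t^{2}}{3}$ ($S{\left(t,W \right)} = - \frac{t t}{3} = - \frac{t^{2}}{3}$)
$S{\left(-5,7 \right)} \left(-44\right) 36 = - \frac{\left(-5\right)^{2}}{3} \left(-44\right) 36 = \left(- \frac{1}{3}\right) 25 \left(-44\right) 36 = \left(- \frac{25}{3}\right) \left(-44\right) 36 = \frac{1100}{3} \cdot 36 = 13200$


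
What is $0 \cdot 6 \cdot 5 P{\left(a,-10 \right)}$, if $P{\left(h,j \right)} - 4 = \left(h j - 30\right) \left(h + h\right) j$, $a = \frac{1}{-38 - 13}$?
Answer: $0$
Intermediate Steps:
$a = - \frac{1}{51}$ ($a = \frac{1}{-51} = - \frac{1}{51} \approx -0.019608$)
$P{\left(h,j \right)} = 4 + 2 h j \left(-30 + h j\right)$ ($P{\left(h,j \right)} = 4 + \left(h j - 30\right) \left(h + h\right) j = 4 + \left(-30 + h j\right) 2 h j = 4 + 2 h \left(-30 + h j\right) j = 4 + 2 h j \left(-30 + h j\right)$)
$0 \cdot 6 \cdot 5 P{\left(a,-10 \right)} = 0 \cdot 6 \cdot 5 \left(4 - \left(- \frac{20}{17}\right) \left(-10\right) + 2 \left(- \frac{1}{51}\right)^{2} \left(-10\right)^{2}\right) = 0 \cdot 5 \left(4 - \frac{200}{17} + 2 \cdot \frac{1}{2601} \cdot 100\right) = 0 \left(4 - \frac{200}{17} + \frac{200}{2601}\right) = 0 \left(- \frac{19996}{2601}\right) = 0$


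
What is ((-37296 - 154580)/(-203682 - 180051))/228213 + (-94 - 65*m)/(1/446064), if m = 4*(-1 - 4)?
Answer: 47110098400429208612/87572859129 ≈ 5.3795e+8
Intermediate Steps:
m = -20 (m = 4*(-5) = -20)
((-37296 - 154580)/(-203682 - 180051))/228213 + (-94 - 65*m)/(1/446064) = ((-37296 - 154580)/(-203682 - 180051))/228213 + (-94 - 65*(-20))/(1/446064) = -191876/(-383733)*(1/228213) + (-94 + 1300)/(1/446064) = -191876*(-1/383733)*(1/228213) + 1206*446064 = (191876/383733)*(1/228213) + 537953184 = 191876/87572859129 + 537953184 = 47110098400429208612/87572859129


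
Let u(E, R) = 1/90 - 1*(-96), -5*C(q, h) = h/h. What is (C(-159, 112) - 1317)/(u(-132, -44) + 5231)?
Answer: -118548/479431 ≈ -0.24727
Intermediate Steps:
C(q, h) = -⅕ (C(q, h) = -h/(5*h) = -⅕*1 = -⅕)
u(E, R) = 8641/90 (u(E, R) = 1/90 + 96 = 8641/90)
(C(-159, 112) - 1317)/(u(-132, -44) + 5231) = (-⅕ - 1317)/(8641/90 + 5231) = -6586/(5*479431/90) = -6586/5*90/479431 = -118548/479431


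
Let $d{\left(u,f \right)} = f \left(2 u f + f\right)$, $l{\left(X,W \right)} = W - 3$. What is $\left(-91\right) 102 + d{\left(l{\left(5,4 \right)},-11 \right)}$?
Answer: $-8919$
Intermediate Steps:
$l{\left(X,W \right)} = -3 + W$
$d{\left(u,f \right)} = f \left(f + 2 f u\right)$ ($d{\left(u,f \right)} = f \left(2 f u + f\right) = f \left(f + 2 f u\right)$)
$\left(-91\right) 102 + d{\left(l{\left(5,4 \right)},-11 \right)} = \left(-91\right) 102 + \left(-11\right)^{2} \left(1 + 2 \left(-3 + 4\right)\right) = -9282 + 121 \left(1 + 2 \cdot 1\right) = -9282 + 121 \left(1 + 2\right) = -9282 + 121 \cdot 3 = -9282 + 363 = -8919$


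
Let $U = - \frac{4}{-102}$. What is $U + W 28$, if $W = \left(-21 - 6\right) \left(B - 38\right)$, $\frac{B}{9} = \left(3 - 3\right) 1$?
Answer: $\frac{1465130}{51} \approx 28728.0$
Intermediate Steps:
$B = 0$ ($B = 9 \left(3 - 3\right) 1 = 9 \cdot 0 \cdot 1 = 9 \cdot 0 = 0$)
$U = \frac{2}{51}$ ($U = \left(-4\right) \left(- \frac{1}{102}\right) = \frac{2}{51} \approx 0.039216$)
$W = 1026$ ($W = \left(-21 - 6\right) \left(0 - 38\right) = \left(-27\right) \left(-38\right) = 1026$)
$U + W 28 = \frac{2}{51} + 1026 \cdot 28 = \frac{2}{51} + 28728 = \frac{1465130}{51}$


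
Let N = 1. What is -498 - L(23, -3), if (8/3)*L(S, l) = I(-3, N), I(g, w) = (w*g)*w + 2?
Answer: -3981/8 ≈ -497.63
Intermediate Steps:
I(g, w) = 2 + g*w² (I(g, w) = (g*w)*w + 2 = g*w² + 2 = 2 + g*w²)
L(S, l) = -3/8 (L(S, l) = 3*(2 - 3*1²)/8 = 3*(2 - 3*1)/8 = 3*(2 - 3)/8 = (3/8)*(-1) = -3/8)
-498 - L(23, -3) = -498 - 1*(-3/8) = -498 + 3/8 = -3981/8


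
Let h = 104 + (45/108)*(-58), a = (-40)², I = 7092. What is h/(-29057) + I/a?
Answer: 154458383/34868400 ≈ 4.4297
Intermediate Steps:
a = 1600
h = 479/6 (h = 104 + (45*(1/108))*(-58) = 104 + (5/12)*(-58) = 104 - 145/6 = 479/6 ≈ 79.833)
h/(-29057) + I/a = (479/6)/(-29057) + 7092/1600 = (479/6)*(-1/29057) + 7092*(1/1600) = -479/174342 + 1773/400 = 154458383/34868400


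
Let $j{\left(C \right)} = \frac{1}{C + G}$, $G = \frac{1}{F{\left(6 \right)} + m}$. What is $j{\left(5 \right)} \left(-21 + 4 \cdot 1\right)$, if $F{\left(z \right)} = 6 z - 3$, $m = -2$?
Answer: $- \frac{527}{156} \approx -3.3782$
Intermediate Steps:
$F{\left(z \right)} = -3 + 6 z$
$G = \frac{1}{31}$ ($G = \frac{1}{\left(-3 + 6 \cdot 6\right) - 2} = \frac{1}{\left(-3 + 36\right) - 2} = \frac{1}{33 - 2} = \frac{1}{31} \approx 0.032258$)
$j{\left(C \right)} = \frac{1}{\frac{1}{31} + C}$ ($j{\left(C \right)} = \frac{1}{C + \frac{1}{31}} = \frac{1}{\frac{1}{31} + C}$)
$j{\left(5 \right)} \left(-21 + 4 \cdot 1\right) = \frac{31}{1 + 31 \cdot 5} \left(-21 + 4 \cdot 1\right) = \frac{31}{1 + 155} \left(-21 + 4\right) = \frac{31}{156} \left(-17\right) = - \frac{527}{156}$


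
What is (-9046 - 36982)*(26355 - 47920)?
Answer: 992593820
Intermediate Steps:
(-9046 - 36982)*(26355 - 47920) = -46028*(-21565) = 992593820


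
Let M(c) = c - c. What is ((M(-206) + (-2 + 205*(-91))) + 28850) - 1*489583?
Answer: -479390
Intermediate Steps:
M(c) = 0
((M(-206) + (-2 + 205*(-91))) + 28850) - 1*489583 = ((0 + (-2 + 205*(-91))) + 28850) - 1*489583 = ((0 + (-2 - 18655)) + 28850) - 489583 = ((0 - 18657) + 28850) - 489583 = (-18657 + 28850) - 489583 = 10193 - 489583 = -479390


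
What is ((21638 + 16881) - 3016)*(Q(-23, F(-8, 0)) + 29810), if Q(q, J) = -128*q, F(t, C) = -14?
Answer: 1162865262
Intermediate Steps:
((21638 + 16881) - 3016)*(Q(-23, F(-8, 0)) + 29810) = ((21638 + 16881) - 3016)*(-128*(-23) + 29810) = (38519 - 3016)*(2944 + 29810) = 35503*32754 = 1162865262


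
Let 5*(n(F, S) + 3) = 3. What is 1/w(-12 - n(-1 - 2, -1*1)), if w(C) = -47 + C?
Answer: -5/283 ≈ -0.017668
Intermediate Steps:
n(F, S) = -12/5 (n(F, S) = -3 + (⅕)*3 = -3 + ⅗ = -12/5)
1/w(-12 - n(-1 - 2, -1*1)) = 1/(-47 + (-12 - 1*(-12/5))) = 1/(-47 + (-12 + 12/5)) = 1/(-47 - 48/5) = 1/(-283/5) = -5/283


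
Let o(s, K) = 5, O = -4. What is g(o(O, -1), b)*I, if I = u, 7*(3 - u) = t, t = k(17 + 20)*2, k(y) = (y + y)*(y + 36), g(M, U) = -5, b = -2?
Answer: 53915/7 ≈ 7702.1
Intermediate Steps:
k(y) = 2*y*(36 + y) (k(y) = (2*y)*(36 + y) = 2*y*(36 + y))
t = 10804 (t = (2*(17 + 20)*(36 + (17 + 20)))*2 = (2*37*(36 + 37))*2 = (2*37*73)*2 = 5402*2 = 10804)
u = -10783/7 (u = 3 - ⅐*10804 = 3 - 10804/7 = -10783/7 ≈ -1540.4)
I = -10783/7 ≈ -1540.4
g(o(O, -1), b)*I = -5*(-10783/7) = 53915/7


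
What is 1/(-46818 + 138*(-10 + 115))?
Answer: -1/32328 ≈ -3.0933e-5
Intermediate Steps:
1/(-46818 + 138*(-10 + 115)) = 1/(-46818 + 138*105) = 1/(-46818 + 14490) = 1/(-32328) = -1/32328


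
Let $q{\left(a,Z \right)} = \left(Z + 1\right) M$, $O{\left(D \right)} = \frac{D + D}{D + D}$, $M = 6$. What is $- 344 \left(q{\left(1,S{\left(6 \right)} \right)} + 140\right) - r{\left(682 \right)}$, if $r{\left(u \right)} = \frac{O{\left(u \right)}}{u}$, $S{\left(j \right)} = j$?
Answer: $- \frac{42698657}{682} \approx -62608.0$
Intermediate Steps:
$O{\left(D \right)} = 1$ ($O{\left(D \right)} = \frac{2 D}{2 D} = 2 D \frac{1}{2 D} = 1$)
$r{\left(u \right)} = \frac{1}{u}$ ($r{\left(u \right)} = 1 \frac{1}{u} = \frac{1}{u}$)
$q{\left(a,Z \right)} = 6 + 6 Z$ ($q{\left(a,Z \right)} = \left(Z + 1\right) 6 = \left(1 + Z\right) 6 = 6 + 6 Z$)
$- 344 \left(q{\left(1,S{\left(6 \right)} \right)} + 140\right) - r{\left(682 \right)} = - 344 \left(\left(6 + 6 \cdot 6\right) + 140\right) - \frac{1}{682} = - 344 \left(\left(6 + 36\right) + 140\right) - \frac{1}{682} = - 344 \left(42 + 140\right) - \frac{1}{682} = \left(-344\right) 182 - \frac{1}{682} = -62608 - \frac{1}{682} = - \frac{42698657}{682}$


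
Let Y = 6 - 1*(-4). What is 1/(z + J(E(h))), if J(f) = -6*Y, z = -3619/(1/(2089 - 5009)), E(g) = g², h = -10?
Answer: 1/10567420 ≈ 9.4630e-8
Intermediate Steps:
Y = 10 (Y = 6 + 4 = 10)
z = 10567480 (z = -3619/(1/(-2920)) = -3619/(-1/2920) = -3619*(-2920) = 10567480)
J(f) = -60 (J(f) = -6*10 = -60)
1/(z + J(E(h))) = 1/(10567480 - 60) = 1/10567420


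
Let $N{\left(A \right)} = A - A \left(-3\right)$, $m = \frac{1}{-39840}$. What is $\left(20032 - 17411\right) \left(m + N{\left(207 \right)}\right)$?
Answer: $\frac{86460287299}{39840} \approx 2.1702 \cdot 10^{6}$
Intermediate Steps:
$m = - \frac{1}{39840} \approx -2.51 \cdot 10^{-5}$
$N{\left(A \right)} = 4 A$ ($N{\left(A \right)} = A - - 3 A = A + 3 A = 4 A$)
$\left(20032 - 17411\right) \left(m + N{\left(207 \right)}\right) = \left(20032 - 17411\right) \left(- \frac{1}{39840} + 4 \cdot 207\right) = 2621 \left(- \frac{1}{39840} + 828\right) = 2621 \cdot \frac{32987519}{39840} = \frac{86460287299}{39840}$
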